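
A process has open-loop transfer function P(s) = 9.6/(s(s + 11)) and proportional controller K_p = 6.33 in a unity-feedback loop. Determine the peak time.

From 1 + K_pP(s) = 0: s² + 11s + 60.77 = 0 ⇒ ω_n = 7.795, ζ = 0.7055.
Damped frequency ω_d = ω_n√(1−ζ²) = 5.524 rad/s, so peak time T_p = π/ω_d = 0.569 s.

T_p = 0.569 s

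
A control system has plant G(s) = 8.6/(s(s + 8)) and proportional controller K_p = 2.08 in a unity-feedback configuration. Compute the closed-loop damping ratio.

ζ = 0.946

The closed-loop denominator is s(s+8) + 2.08·8.6 = s² + 8s + 17.89.
So ω_n² = 17.89 ⇒ ω_n = 4.229 rad/s, and ζ = 8/(2ω_n) = 0.946.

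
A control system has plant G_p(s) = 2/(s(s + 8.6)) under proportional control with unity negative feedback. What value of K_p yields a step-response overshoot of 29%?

From %OS = 100·exp(−πζ/√(1−ζ²)) = 29%, ζ = −ln(0.29)/√(π²+ln²(0.29)) = 0.3666.
Characteristic equation s² + 8.6s + 2K_p = 0 gives ζ = 8.6/(2√(2K_p)).
Setting ζ = 0.3666: √(2K_p) = 8.6/(2·0.3666) = 11.73, so K_p = 137.6/2 = 68.8.

K_p = 68.8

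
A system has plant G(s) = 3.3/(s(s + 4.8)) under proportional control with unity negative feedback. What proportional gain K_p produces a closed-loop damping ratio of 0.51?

Closed-loop characteristic equation: s² + 4.8s + K_p·3.3 = 0.
So ω_n = √(3.3K_p) and 2ζω_n = 4.8, giving ζ = 4.8/(2√(3.3K_p)).
Setting ζ = 0.51: √(3.3K_p) = 4.8/(2·0.51) = 4.706, so K_p = 22.15/3.3 = 6.71.

K_p = 6.71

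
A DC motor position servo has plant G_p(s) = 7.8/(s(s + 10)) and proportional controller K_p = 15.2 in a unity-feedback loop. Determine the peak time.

Closed-loop characteristic equation: s² + 10s + 118.6 = 0, so ω_n = 10.89 rad/s and ζ = 10/(2·10.89) = 0.4592.
Damped frequency ω_d = ω_n√(1−ζ²) = 9.673 rad/s, so peak time T_p = π/ω_d = 0.325 s.

T_p = 0.325 s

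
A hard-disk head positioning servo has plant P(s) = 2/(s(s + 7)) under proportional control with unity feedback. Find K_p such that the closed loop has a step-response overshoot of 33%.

From %OS = 100·exp(−πζ/√(1−ζ²)) = 33%, ζ = −ln(0.33)/√(π²+ln²(0.33)) = 0.3328.
Characteristic equation s² + 7s + 2K_p = 0 gives ζ = 7/(2√(2K_p)).
Setting ζ = 0.3328: √(2K_p) = 7/(2·0.3328) = 10.52, so K_p = 110.6/2 = 55.3.

K_p = 55.3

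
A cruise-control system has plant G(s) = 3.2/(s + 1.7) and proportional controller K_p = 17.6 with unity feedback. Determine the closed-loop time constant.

τ = 0.0172 s

Closed-loop transfer function: T(s) = K_p·G(s)/(1 + K_p·G(s)) = 56.32/(s + 1.7 + 56.32) = 56.32/(s + 58.02).
Time constant τ = 1/58.02 = 0.0172 s.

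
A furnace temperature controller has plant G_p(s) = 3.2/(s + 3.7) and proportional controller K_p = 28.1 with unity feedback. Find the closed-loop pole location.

s = -93.62

Closed-loop transfer function: T(s) = K_p·G_p(s)/(1 + K_p·G_p(s)) = 89.92/(s + 3.7 + 89.92) = 89.92/(s + 93.62).
The closed-loop pole is at s = −93.62.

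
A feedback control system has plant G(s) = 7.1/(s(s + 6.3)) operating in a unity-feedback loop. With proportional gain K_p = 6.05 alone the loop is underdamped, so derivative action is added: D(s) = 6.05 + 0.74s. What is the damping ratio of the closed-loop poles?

ζ = 0.881

Forward path: (6.05 + 0.74s)·7.1/(s(s+6.3)). The closed-loop characteristic equation is s² + (6.3 + 7.1·0.74)s + 7.1·6.05 = 0.
That is s² + 11.55s + 42.95 = 0, so ω_n = 6.554 rad/s and ζ = 11.55/(2·6.554) = 0.8814.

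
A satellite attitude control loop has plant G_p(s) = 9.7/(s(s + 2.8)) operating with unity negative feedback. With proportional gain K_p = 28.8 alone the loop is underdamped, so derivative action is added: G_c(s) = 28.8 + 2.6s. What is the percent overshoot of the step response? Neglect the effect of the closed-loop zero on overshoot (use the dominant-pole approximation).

0.8%

Forward path: (28.8 + 2.6s)·9.7/(s(s+2.8)). The closed-loop characteristic equation is s² + (2.8 + 9.7·2.6)s + 9.7·28.8 = 0.
That is s² + 28.02s + 279.4 = 0, so ω_n = 16.71 rad/s and ζ = 28.02/(2·16.71) = 0.8382.
%OS = 100·exp(−πζ/√(1−ζ²)) = 0.8%.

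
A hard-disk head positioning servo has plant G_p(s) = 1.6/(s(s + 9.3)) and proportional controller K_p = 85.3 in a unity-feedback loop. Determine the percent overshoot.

25.6%

Closed-loop characteristic equation: s² + 9.3s + 136.5 = 0, so ω_n = 11.68 rad/s and ζ = 9.3/(2·11.68) = 0.398.
%OS = 100·exp(−πζ/√(1−ζ²)) = 100·exp(−π·0.398/√0.8416) = 25.6%.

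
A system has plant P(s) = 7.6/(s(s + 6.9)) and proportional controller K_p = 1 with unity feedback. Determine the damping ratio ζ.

1 + K_p·P(s) = 0 gives s² + 6.9s + 7.6 = 0.
So ω_n² = 7.6 ⇒ ω_n = 2.757 rad/s, and ζ = 6.9/(2ω_n) = 1.25.

ζ = 1.25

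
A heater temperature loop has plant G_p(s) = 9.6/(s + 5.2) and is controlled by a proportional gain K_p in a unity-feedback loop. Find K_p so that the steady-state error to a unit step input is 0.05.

The loop is type 0, so e_ss(step) = 1/(1 + K_pos) with K_pos = K_p·G_p(0).
G_p(0) = 1.846. Require 1/(1 + K_p·1.846) = 0.05, so 1 + 1.846·K_p = 20.
K_p = (20 − 1)/1.846 = 10.3.

K_p = 10.3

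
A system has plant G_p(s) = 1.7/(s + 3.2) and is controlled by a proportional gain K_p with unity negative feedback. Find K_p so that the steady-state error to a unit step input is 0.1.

K_p = 16.9

Steady-state error for a unit step on this type-0 loop is 1/(1 + K_p·G_p(0)).
G_p(0) = 0.5312. Require 1/(1 + K_p·0.5312) = 0.1, so 1 + 0.5312·K_p = 10.
K_p = (10 − 1)/0.5312 = 16.9.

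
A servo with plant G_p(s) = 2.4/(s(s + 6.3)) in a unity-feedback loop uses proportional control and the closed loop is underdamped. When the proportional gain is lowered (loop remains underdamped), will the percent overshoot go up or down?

ζ = 6.3/(2√(2.4K_p)) rises as K_p falls; higher damping means less overshoot.

decrease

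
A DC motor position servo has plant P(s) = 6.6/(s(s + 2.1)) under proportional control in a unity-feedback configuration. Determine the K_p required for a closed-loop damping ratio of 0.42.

K_p = 0.947

Closed-loop characteristic equation: s² + 2.1s + K_p·6.6 = 0.
So ω_n = √(6.6K_p) and 2ζω_n = 2.1, giving ζ = 2.1/(2√(6.6K_p)).
Setting ζ = 0.42: √(6.6K_p) = 2.1/(2·0.42) = 2.5, so K_p = 6.25/6.6 = 0.947.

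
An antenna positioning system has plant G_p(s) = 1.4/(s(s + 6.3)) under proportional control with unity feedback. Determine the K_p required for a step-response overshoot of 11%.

From %OS = 100·exp(−πζ/√(1−ζ²)) = 11%, ζ = −ln(0.11)/√(π²+ln²(0.11)) = 0.5749.
Characteristic equation s² + 6.3s + 1.4K_p = 0 gives ζ = 6.3/(2√(1.4K_p)).
Setting ζ = 0.5749: √(1.4K_p) = 6.3/(2·0.5749) = 5.479, so K_p = 30.02/1.4 = 21.4.

K_p = 21.4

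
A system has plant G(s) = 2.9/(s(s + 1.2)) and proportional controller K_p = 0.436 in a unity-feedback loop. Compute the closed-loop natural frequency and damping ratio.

ω_n = 1.12 rad/s, ζ = 0.534

1 + K_p·G(s) = 0 gives s² + 1.2s + 1.264 = 0.
So ω_n² = 1.264 ⇒ ω_n = 1.124 rad/s, and ζ = 1.2/(2ω_n) = 0.534.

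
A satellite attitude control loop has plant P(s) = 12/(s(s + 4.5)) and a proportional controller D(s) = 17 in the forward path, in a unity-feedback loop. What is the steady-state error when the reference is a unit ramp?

0.0221

The loop has one pole at the origin (type 1). Velocity error constant K_v = lim_{s→0} s·D(s)P(s) = 17·12/4.5 = 45.33.
Steady-state error to a unit ramp: e_ss = 1/K_v = 0.0221.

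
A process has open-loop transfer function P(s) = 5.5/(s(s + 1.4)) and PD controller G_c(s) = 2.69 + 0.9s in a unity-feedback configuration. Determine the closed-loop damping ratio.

ζ = 0.825

Forward path: (2.69 + 0.9s)·5.5/(s(s+1.4)). The closed-loop characteristic equation is s² + (1.4 + 5.5·0.9)s + 5.5·2.69 = 0.
That is s² + 6.35s + 14.79 = 0, so ω_n = 3.846 rad/s and ζ = 6.35/(2·3.846) = 0.8254.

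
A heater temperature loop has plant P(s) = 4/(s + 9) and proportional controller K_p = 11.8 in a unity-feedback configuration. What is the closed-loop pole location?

Closed-loop transfer function: T(s) = K_p·P(s)/(1 + K_p·P(s)) = 47.2/(s + 9 + 47.2) = 47.2/(s + 56.2).
The closed-loop pole is at s = −56.2.

s = -56.2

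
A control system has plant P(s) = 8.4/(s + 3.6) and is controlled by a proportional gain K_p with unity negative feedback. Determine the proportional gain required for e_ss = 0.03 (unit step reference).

K_p = 13.9

The loop is type 0, so e_ss(step) = 1/(1 + K_pos) with K_pos = K_p·P(0).
P(0) = 2.333. Require 1/(1 + K_p·2.333) = 0.03, so 1 + 2.333·K_p = 33.33.
K_p = (33.33 − 1)/2.333 = 13.9.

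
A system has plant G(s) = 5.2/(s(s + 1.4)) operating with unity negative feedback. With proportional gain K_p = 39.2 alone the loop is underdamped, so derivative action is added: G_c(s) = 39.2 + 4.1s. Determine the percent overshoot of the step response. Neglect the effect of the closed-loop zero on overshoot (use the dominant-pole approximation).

1.61%

Forward path: (39.2 + 4.1s)·5.2/(s(s+1.4)). The closed-loop characteristic equation is s² + (1.4 + 5.2·4.1)s + 5.2·39.2 = 0.
That is s² + 22.72s + 203.8 = 0, so ω_n = 14.28 rad/s and ζ = 22.72/(2·14.28) = 0.7957.
%OS = 100·exp(−πζ/√(1−ζ²)) = 1.61%.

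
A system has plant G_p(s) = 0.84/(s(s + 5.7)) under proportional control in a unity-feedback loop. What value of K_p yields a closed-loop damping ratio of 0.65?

K_p = 22.9

Closed-loop characteristic equation: s² + 5.7s + K_p·0.84 = 0.
So ω_n = √(0.84K_p) and 2ζω_n = 5.7, giving ζ = 5.7/(2√(0.84K_p)).
Setting ζ = 0.65: √(0.84K_p) = 5.7/(2·0.65) = 4.385, so K_p = 19.22/0.84 = 22.9.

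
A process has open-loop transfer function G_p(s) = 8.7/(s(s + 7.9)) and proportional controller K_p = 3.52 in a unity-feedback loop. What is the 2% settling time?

The closed-loop denominator s² + 7.9s + 30.62 gives ω_n = √30.62 = 5.534 and ζ = 7.9/(2ω_n) = 0.7138.
2% settling time T_s ≈ 4/(ζω_n) = 4/3.95 = 1.01 s.

T_s ≈ 1.01 s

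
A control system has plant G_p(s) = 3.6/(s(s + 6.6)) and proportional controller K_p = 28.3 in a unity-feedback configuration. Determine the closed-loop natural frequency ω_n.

The closed-loop denominator is s(s+6.6) + 28.3·3.6 = s² + 6.6s + 101.9.
So ω_n² = 101.9 ⇒ ω_n = 10.09 rad/s, and ζ = 6.6/(2ω_n) = 0.327.

ω_n = 10.1 rad/s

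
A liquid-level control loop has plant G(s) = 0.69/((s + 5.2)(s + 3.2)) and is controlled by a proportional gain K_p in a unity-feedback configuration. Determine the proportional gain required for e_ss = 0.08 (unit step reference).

The loop is type 0, so e_ss(step) = 1/(1 + K_pos) with K_pos = K_p·G(0).
G(0) = 0.04147. Require 1/(1 + K_p·0.04147) = 0.08, so 1 + 0.04147·K_p = 12.5.
K_p = (12.5 − 1)/0.04147 = 277.

K_p = 277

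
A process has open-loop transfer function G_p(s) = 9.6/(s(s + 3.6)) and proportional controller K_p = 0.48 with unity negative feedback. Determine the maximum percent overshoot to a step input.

Closed-loop characteristic equation: s² + 3.6s + 4.608 = 0, so ω_n = 2.147 rad/s and ζ = 3.6/(2·2.147) = 0.8385.
%OS = 100·exp(−πζ/√(1−ζ²)) = 100·exp(−π·0.8385/√0.2969) = 0.795%.

0.795%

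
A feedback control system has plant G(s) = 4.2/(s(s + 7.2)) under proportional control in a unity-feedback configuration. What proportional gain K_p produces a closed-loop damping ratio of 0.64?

Closed-loop characteristic equation: s² + 7.2s + K_p·4.2 = 0.
So ω_n = √(4.2K_p) and 2ζω_n = 7.2, giving ζ = 7.2/(2√(4.2K_p)).
Setting ζ = 0.64: √(4.2K_p) = 7.2/(2·0.64) = 5.625, so K_p = 31.64/4.2 = 7.53.

K_p = 7.53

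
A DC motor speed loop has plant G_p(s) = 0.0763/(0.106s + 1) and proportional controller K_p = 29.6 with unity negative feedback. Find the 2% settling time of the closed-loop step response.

Closed loop: T(s) = K_p·G_p/(1+K_p·G_p) = 2.258/(0.106s + 1 + 2.258), with pole at s = −(1 + 2.258)/0.106 = −30.74.
τ = 1/30.74 = 0.03253 s, so 2% settling time ≈ 4τ = 0.13 s.

T_s ≈ 0.13 s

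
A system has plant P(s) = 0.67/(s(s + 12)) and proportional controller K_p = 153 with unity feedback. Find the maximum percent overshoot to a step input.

From 1 + K_pP(s) = 0: s² + 12s + 102.5 = 0 ⇒ ω_n = 10.12, ζ = 0.5926.
%OS = 100·exp(−πζ/√(1−ζ²)) = 100·exp(−π·0.5926/√0.6488) = 9.91%.

9.91%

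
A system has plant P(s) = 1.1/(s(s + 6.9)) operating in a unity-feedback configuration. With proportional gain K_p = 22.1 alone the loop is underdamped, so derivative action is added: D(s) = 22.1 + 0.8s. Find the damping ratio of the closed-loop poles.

Forward path: (22.1 + 0.8s)·1.1/(s(s+6.9)). The closed-loop characteristic equation is s² + (6.9 + 1.1·0.8)s + 1.1·22.1 = 0.
That is s² + 7.78s + 24.31 = 0, so ω_n = 4.931 rad/s and ζ = 7.78/(2·4.931) = 0.789.

ζ = 0.789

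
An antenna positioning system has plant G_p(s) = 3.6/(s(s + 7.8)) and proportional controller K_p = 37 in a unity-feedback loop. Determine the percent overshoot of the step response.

32.4%

From 1 + K_pG_p(s) = 0: s² + 7.8s + 133.2 = 0 ⇒ ω_n = 11.54, ζ = 0.3379.
%OS = 100·exp(−πζ/√(1−ζ²)) = 100·exp(−π·0.3379/√0.8858) = 32.4%.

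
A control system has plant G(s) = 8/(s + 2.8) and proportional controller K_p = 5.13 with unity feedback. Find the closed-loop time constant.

τ = 0.0228 s

Closed-loop transfer function: T(s) = K_p·G(s)/(1 + K_p·G(s)) = 41.04/(s + 2.8 + 41.04) = 41.04/(s + 43.84).
Time constant τ = 1/43.84 = 0.0228 s.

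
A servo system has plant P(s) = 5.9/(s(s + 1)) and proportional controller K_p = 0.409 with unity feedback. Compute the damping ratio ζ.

ζ = 0.322

The closed-loop denominator is s(s+1) + 0.409·5.9 = s² + 1s + 2.413.
So ω_n² = 2.413 ⇒ ω_n = 1.553 rad/s, and ζ = 1/(2ω_n) = 0.322.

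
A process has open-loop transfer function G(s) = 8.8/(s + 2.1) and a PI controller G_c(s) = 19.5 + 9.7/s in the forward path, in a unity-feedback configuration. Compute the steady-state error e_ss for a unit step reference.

0

The open loop G_c(s)G(s) has a pole at the origin (type 1), so the static position error constant is infinite and e_ss = 1/(1+∞) = 0.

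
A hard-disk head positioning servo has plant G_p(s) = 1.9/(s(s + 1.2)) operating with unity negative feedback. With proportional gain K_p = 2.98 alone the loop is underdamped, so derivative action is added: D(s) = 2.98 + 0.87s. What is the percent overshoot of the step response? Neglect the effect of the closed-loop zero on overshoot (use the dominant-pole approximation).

Forward path: (2.98 + 0.87s)·1.9/(s(s+1.2)). The closed-loop characteristic equation is s² + (1.2 + 1.9·0.87)s + 1.9·2.98 = 0.
That is s² + 2.853s + 5.662 = 0, so ω_n = 2.379 rad/s and ζ = 2.853/(2·2.379) = 0.5995.
%OS = 100·exp(−πζ/√(1−ζ²)) = 9.51%.

9.51%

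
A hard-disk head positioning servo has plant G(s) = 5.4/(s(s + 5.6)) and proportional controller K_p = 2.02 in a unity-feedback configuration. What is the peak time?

T_p = 1.79 s

Closed-loop characteristic equation: s² + 5.6s + 10.91 = 0, so ω_n = 3.303 rad/s and ζ = 5.6/(2·3.303) = 0.8478.
Damped frequency ω_d = ω_n√(1−ζ²) = 1.752 rad/s, so peak time T_p = π/ω_d = 1.79 s.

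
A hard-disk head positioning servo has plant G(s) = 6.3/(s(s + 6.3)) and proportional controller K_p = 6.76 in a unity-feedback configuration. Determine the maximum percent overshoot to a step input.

17.7%

The closed-loop denominator s² + 6.3s + 42.59 gives ω_n = √42.59 = 6.526 and ζ = 6.3/(2ω_n) = 0.4827.
%OS = 100·exp(−πζ/√(1−ζ²)) = 100·exp(−π·0.4827/√0.767) = 17.7%.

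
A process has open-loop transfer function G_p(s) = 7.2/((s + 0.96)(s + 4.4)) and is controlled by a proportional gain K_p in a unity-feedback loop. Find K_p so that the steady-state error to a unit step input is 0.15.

K_p = 3.32

For a type-0 loop with proportional control, e_ss = 1/(1 + K_p·G_p(0)).
G_p(0) = 1.705. Require 1/(1 + K_p·1.705) = 0.15, so 1 + 1.705·K_p = 6.667.
K_p = (6.667 − 1)/1.705 = 3.32.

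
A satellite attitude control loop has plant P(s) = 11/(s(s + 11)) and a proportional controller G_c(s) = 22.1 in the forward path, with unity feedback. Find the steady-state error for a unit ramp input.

The loop has one pole at the origin (type 1). Velocity error constant K_v = lim_{s→0} s·G_c(s)P(s) = 22.1·11/11 = 22.1.
Steady-state error to a unit ramp: e_ss = 1/K_v = 0.0452.

0.0452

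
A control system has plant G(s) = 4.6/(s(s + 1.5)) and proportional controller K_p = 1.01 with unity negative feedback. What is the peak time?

From 1 + K_pG(s) = 0: s² + 1.5s + 4.646 = 0 ⇒ ω_n = 2.155, ζ = 0.348.
Damped frequency ω_d = ω_n√(1−ζ²) = 2.021 rad/s, so peak time T_p = π/ω_d = 1.55 s.

T_p = 1.55 s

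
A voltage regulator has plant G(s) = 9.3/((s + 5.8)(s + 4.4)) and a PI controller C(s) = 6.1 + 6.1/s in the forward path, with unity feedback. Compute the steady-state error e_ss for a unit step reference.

The open loop C(s)G(s) has a pole at the origin (type 1), so the static position error constant is infinite and e_ss = 1/(1+∞) = 0.

0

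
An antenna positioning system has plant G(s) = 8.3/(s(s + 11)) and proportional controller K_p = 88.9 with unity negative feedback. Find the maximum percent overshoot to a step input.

52.2%

From 1 + K_pG(s) = 0: s² + 11s + 737.9 = 0 ⇒ ω_n = 27.16, ζ = 0.2025.
%OS = 100·exp(−πζ/√(1−ζ²)) = 100·exp(−π·0.2025/√0.959) = 52.2%.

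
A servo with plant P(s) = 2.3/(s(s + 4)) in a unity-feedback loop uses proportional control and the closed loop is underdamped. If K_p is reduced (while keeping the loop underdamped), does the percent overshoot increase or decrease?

ζ = 4/(2√(2.3K_p)) rises as K_p falls; higher damping means less overshoot.

decrease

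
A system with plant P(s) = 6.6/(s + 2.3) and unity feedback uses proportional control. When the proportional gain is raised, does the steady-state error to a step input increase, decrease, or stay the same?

decrease

e_ss = 1/(1 + K_p·P(0)); a larger K_p raises the denominator, so e_ss decreases.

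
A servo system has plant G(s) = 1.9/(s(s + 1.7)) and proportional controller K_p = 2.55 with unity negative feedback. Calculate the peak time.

T_p = 1.55 s

From 1 + K_pG(s) = 0: s² + 1.7s + 4.845 = 0 ⇒ ω_n = 2.201, ζ = 0.3862.
Damped frequency ω_d = ω_n√(1−ζ²) = 2.03 rad/s, so peak time T_p = π/ω_d = 1.55 s.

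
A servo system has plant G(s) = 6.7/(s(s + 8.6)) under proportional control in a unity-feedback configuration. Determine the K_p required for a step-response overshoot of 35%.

K_p = 27.5

From %OS = 100·exp(−πζ/√(1−ζ²)) = 35%, ζ = −ln(0.35)/√(π²+ln²(0.35)) = 0.3169.
Characteristic equation s² + 8.6s + 6.7K_p = 0 gives ζ = 8.6/(2√(6.7K_p)).
Setting ζ = 0.3169: √(6.7K_p) = 8.6/(2·0.3169) = 13.57, so K_p = 184.1/6.7 = 27.5.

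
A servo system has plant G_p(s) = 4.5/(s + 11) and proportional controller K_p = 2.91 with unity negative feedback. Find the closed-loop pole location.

s = -24.09

Closed-loop transfer function: T(s) = K_p·G_p(s)/(1 + K_p·G_p(s)) = 13.1/(s + 11 + 13.1) = 13.1/(s + 24.09).
The closed-loop pole is at s = −24.09.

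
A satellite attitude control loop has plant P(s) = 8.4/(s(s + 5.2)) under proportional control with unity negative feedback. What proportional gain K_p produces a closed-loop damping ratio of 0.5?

Closed-loop characteristic equation: s² + 5.2s + K_p·8.4 = 0.
So ω_n = √(8.4K_p) and 2ζω_n = 5.2, giving ζ = 5.2/(2√(8.4K_p)).
Setting ζ = 0.5: √(8.4K_p) = 5.2/(2·0.5) = 5.2, so K_p = 27.04/8.4 = 3.22.

K_p = 3.22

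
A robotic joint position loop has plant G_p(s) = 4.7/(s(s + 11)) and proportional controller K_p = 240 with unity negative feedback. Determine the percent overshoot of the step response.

Closed-loop characteristic equation: s² + 11s + 1128 = 0, so ω_n = 33.59 rad/s and ζ = 11/(2·33.59) = 0.1638.
%OS = 100·exp(−πζ/√(1−ζ²)) = 100·exp(−π·0.1638/√0.9732) = 59.4%.

59.4%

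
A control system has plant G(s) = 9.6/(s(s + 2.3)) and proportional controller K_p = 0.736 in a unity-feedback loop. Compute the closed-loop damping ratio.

With unity feedback the closed-loop characteristic equation is s² + 2.3s + 0.736·9.6 = s² + 2.3s + 7.066 = 0.
So ω_n² = 7.066 ⇒ ω_n = 2.658 rad/s, and ζ = 2.3/(2ω_n) = 0.433.

ζ = 0.433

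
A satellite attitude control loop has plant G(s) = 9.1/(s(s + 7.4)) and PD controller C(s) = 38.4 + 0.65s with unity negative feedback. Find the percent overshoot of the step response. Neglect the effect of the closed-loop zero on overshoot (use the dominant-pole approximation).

30.2%

Forward path: (38.4 + 0.65s)·9.1/(s(s+7.4)). The closed-loop characteristic equation is s² + (7.4 + 9.1·0.65)s + 9.1·38.4 = 0.
That is s² + 13.32s + 349.4 = 0, so ω_n = 18.69 rad/s and ζ = 13.32/(2·18.69) = 0.3561.
%OS = 100·exp(−πζ/√(1−ζ²)) = 30.2%.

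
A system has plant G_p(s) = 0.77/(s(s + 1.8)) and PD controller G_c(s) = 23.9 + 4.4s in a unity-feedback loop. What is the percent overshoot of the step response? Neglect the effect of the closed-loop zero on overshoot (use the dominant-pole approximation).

Forward path: (23.9 + 4.4s)·0.77/(s(s+1.8)). The closed-loop characteristic equation is s² + (1.8 + 0.77·4.4)s + 0.77·23.9 = 0.
That is s² + 5.188s + 18.4 = 0, so ω_n = 4.29 rad/s and ζ = 5.188/(2·4.29) = 0.6047.
%OS = 100·exp(−πζ/√(1−ζ²)) = 9.21%.

9.21%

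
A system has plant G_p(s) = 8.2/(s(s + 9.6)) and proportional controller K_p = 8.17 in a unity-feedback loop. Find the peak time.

T_p = 0.474 s

From 1 + K_pG_p(s) = 0: s² + 9.6s + 66.99 = 0 ⇒ ω_n = 8.185, ζ = 0.5864.
Damped frequency ω_d = ω_n√(1−ζ²) = 6.63 rad/s, so peak time T_p = π/ω_d = 0.474 s.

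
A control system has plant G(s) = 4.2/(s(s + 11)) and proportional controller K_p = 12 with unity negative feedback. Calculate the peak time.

The closed-loop denominator s² + 11s + 50.4 gives ω_n = √50.4 = 7.099 and ζ = 11/(2ω_n) = 0.7747.
Damped frequency ω_d = ω_n√(1−ζ²) = 4.489 rad/s, so peak time T_p = π/ω_d = 0.7 s.

T_p = 0.7 s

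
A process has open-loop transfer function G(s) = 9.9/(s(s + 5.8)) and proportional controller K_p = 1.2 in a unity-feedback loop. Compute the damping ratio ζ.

ζ = 0.841

1 + K_p·G(s) = 0 gives s² + 5.8s + 11.88 = 0.
So ω_n² = 11.88 ⇒ ω_n = 3.447 rad/s, and ζ = 5.8/(2ω_n) = 0.841.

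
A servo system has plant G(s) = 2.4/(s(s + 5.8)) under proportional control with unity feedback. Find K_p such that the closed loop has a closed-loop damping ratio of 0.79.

Closed-loop characteristic equation: s² + 5.8s + K_p·2.4 = 0.
So ω_n = √(2.4K_p) and 2ζω_n = 5.8, giving ζ = 5.8/(2√(2.4K_p)).
Setting ζ = 0.79: √(2.4K_p) = 5.8/(2·0.79) = 3.671, so K_p = 13.48/2.4 = 5.61.

K_p = 5.61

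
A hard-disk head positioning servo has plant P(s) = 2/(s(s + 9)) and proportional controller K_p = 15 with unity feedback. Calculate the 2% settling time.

Closed-loop characteristic equation: s² + 9s + 30 = 0, so ω_n = 5.477 rad/s and ζ = 9/(2·5.477) = 0.8216.
2% settling time T_s ≈ 4/(ζω_n) = 4/4.5 = 0.889 s.

T_s ≈ 0.889 s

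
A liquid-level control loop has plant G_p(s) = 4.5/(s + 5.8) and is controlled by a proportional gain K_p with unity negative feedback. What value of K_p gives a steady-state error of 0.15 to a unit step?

K_p = 7.3

The loop is type 0, so e_ss(step) = 1/(1 + K_pos) with K_pos = K_p·G_p(0).
G_p(0) = 0.7759. Require 1/(1 + K_p·0.7759) = 0.15, so 1 + 0.7759·K_p = 6.667.
K_p = (6.667 − 1)/0.7759 = 7.3.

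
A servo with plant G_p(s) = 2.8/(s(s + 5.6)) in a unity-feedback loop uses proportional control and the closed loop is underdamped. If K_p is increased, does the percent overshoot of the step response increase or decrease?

increase

ζ = 5.6/(2√(2.8K_p)) decreases as K_p grows; lower damping means more overshoot.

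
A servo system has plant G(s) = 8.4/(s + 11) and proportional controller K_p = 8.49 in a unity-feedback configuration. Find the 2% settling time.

Closed-loop transfer function: T(s) = K_p·G(s)/(1 + K_p·G(s)) = 71.32/(s + 11 + 71.32) = 71.32/(s + 82.32).
Time constant τ = 1/82.32 = 0.01215 s, so the 2% settling time is about 4τ = 0.0486 s.

T_s ≈ 0.0486 s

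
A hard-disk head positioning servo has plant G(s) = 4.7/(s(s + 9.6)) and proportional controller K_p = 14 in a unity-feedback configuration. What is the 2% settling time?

T_s ≈ 0.833 s

Closed-loop characteristic equation: s² + 9.6s + 65.8 = 0, so ω_n = 8.112 rad/s and ζ = 9.6/(2·8.112) = 0.5917.
2% settling time T_s ≈ 4/(ζω_n) = 4/4.8 = 0.833 s.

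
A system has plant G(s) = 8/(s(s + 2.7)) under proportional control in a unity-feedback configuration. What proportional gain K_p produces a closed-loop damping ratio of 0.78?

Closed-loop characteristic equation: s² + 2.7s + K_p·8 = 0.
So ω_n = √(8K_p) and 2ζω_n = 2.7, giving ζ = 2.7/(2√(8K_p)).
Setting ζ = 0.78: √(8K_p) = 2.7/(2·0.78) = 1.731, so K_p = 2.996/8 = 0.374.

K_p = 0.374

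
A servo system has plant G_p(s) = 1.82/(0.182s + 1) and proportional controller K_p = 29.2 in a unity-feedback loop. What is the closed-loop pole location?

Closed loop: T(s) = K_p·G_p/(1+K_p·G_p) = 53.14/(0.182s + 1 + 53.14), with pole at s = −(1 + 53.14)/0.182 = −297.5.

s = -297.5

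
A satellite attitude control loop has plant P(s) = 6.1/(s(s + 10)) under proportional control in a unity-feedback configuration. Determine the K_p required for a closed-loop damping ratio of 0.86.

Closed-loop characteristic equation: s² + 10s + K_p·6.1 = 0.
So ω_n = √(6.1K_p) and 2ζω_n = 10, giving ζ = 10/(2√(6.1K_p)).
Setting ζ = 0.86: √(6.1K_p) = 10/(2·0.86) = 5.814, so K_p = 33.8/6.1 = 5.54.

K_p = 5.54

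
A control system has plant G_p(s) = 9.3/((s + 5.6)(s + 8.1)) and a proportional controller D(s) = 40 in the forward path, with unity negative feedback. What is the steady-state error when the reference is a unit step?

The loop is type 0. Static position error constant K_pos = D(0)·G_p(0) = 40·0.205 = 8.201.
Steady-state error to a unit step: e_ss = 1/(1+K_pos) = 1/9.201 = 0.109.

0.109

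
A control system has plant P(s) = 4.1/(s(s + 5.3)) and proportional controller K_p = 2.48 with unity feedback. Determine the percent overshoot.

0.915%

The closed-loop denominator s² + 5.3s + 10.17 gives ω_n = √10.17 = 3.189 and ζ = 5.3/(2ω_n) = 0.8311.
%OS = 100·exp(−πζ/√(1−ζ²)) = 100·exp(−π·0.8311/√0.3094) = 0.915%.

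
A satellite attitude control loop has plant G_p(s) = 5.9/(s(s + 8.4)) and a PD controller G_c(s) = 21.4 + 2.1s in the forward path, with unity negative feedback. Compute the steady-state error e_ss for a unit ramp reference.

0.0665

The loop has one pole at the origin (type 1). Velocity error constant K_v = lim_{s→0} s·G_c(s)G_p(s) = 21.4·5.9/8.4 = 15.03.
Steady-state error to a unit ramp: e_ss = 1/K_v = 0.0665.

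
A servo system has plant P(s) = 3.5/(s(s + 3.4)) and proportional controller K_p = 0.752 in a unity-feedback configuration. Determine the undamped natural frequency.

ω_n = 1.62 rad/s

The closed-loop denominator is s(s+3.4) + 0.752·3.5 = s² + 3.4s + 2.632.
Matching s² + 2ζω_n s + ω_n²: ω_n = √2.632 = 1.622 rad/s and 2ζω_n = 3.4, so ζ = 3.4/(2·1.622) = 1.05.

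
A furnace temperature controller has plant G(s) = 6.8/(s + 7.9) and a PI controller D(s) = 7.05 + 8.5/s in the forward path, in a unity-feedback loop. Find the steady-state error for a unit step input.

The open loop D(s)G(s) has a pole at the origin (type 1), so the static position error constant is infinite and e_ss = 1/(1+∞) = 0.

0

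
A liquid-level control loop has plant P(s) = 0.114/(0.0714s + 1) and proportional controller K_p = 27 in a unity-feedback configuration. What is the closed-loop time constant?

Closed loop: T(s) = K_p·P/(1+K_p·P) = 3.078/(0.0714s + 1 + 3.078), with pole at s = −(1 + 3.078)/0.0714 = −57.11.
Closed-loop time constant τ = 1/57.11 = 0.0175 s.

τ = 0.0175 s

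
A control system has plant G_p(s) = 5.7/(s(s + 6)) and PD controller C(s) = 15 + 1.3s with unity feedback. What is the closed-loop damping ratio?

Forward path: (15 + 1.3s)·5.7/(s(s+6)). The closed-loop characteristic equation is s² + (6 + 5.7·1.3)s + 5.7·15 = 0.
That is s² + 13.41s + 85.5 = 0, so ω_n = 9.247 rad/s and ζ = 13.41/(2·9.247) = 0.7251.

ζ = 0.725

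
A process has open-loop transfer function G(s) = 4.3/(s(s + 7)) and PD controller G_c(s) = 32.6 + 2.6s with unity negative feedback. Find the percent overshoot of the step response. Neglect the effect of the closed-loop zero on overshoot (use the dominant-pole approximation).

Forward path: (32.6 + 2.6s)·4.3/(s(s+7)). The closed-loop characteristic equation is s² + (7 + 4.3·2.6)s + 4.3·32.6 = 0.
That is s² + 18.18s + 140.2 = 0, so ω_n = 11.84 rad/s and ζ = 18.18/(2·11.84) = 0.7678.
%OS = 100·exp(−πζ/√(1−ζ²)) = 2.32%.

2.32%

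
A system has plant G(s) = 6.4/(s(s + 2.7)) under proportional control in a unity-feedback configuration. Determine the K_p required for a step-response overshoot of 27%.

K_p = 1.92

From %OS = 100·exp(−πζ/√(1−ζ²)) = 27%, ζ = −ln(0.27)/√(π²+ln²(0.27)) = 0.3847.
Characteristic equation s² + 2.7s + 6.4K_p = 0 gives ζ = 2.7/(2√(6.4K_p)).
Setting ζ = 0.3847: √(6.4K_p) = 2.7/(2·0.3847) = 3.509, so K_p = 12.31/6.4 = 1.92.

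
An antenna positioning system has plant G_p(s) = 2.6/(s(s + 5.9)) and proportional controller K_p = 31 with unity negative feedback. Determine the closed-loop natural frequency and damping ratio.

ω_n = 8.98 rad/s, ζ = 0.329

With unity feedback the closed-loop characteristic equation is s² + 5.9s + 31·2.6 = s² + 5.9s + 80.6 = 0.
So ω_n² = 80.6 ⇒ ω_n = 8.978 rad/s, and ζ = 5.9/(2ω_n) = 0.329.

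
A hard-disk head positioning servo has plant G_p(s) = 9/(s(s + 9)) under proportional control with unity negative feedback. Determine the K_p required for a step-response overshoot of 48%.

K_p = 43.5

From %OS = 100·exp(−πζ/√(1−ζ²)) = 48%, ζ = −ln(0.48)/√(π²+ln²(0.48)) = 0.2275.
Characteristic equation s² + 9s + 9K_p = 0 gives ζ = 9/(2√(9K_p)).
Setting ζ = 0.2275: √(9K_p) = 9/(2·0.2275) = 19.78, so K_p = 391.2/9 = 43.5.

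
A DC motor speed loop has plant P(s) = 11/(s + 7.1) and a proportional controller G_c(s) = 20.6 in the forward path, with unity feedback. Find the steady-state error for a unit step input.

The loop is type 0. Static position error constant K_pos = G_c(0)·P(0) = 20.6·1.549 = 31.92.
Steady-state error to a unit step: e_ss = 1/(1+K_pos) = 1/32.92 = 0.0304.

0.0304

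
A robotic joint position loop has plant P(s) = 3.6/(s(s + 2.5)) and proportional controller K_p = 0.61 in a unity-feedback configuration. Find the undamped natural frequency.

The closed-loop denominator is s(s+2.5) + 0.61·3.6 = s² + 2.5s + 2.196.
Matching s² + 2ζω_n s + ω_n²: ω_n = √2.196 = 1.482 rad/s and 2ζω_n = 2.5, so ζ = 2.5/(2·1.482) = 0.844.

ω_n = 1.48 rad/s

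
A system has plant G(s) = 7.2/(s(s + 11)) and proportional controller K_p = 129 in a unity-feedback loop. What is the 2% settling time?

T_s ≈ 0.727 s

Closed-loop characteristic equation: s² + 11s + 928.8 = 0, so ω_n = 30.48 rad/s and ζ = 11/(2·30.48) = 0.1805.
2% settling time T_s ≈ 4/(ζω_n) = 4/5.5 = 0.727 s.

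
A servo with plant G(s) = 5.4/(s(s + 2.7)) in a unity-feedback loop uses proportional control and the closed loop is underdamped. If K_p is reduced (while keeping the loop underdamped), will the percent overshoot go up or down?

decrease

ζ = 2.7/(2√(5.4K_p)) rises as K_p falls; higher damping means less overshoot.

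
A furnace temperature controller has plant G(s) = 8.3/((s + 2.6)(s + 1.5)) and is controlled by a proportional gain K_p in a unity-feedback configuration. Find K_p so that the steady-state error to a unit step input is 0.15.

K_p = 2.66

Steady-state error for a unit step on this type-0 loop is 1/(1 + K_p·G(0)).
G(0) = 2.128. Require 1/(1 + K_p·2.128) = 0.15, so 1 + 2.128·K_p = 6.667.
K_p = (6.667 − 1)/2.128 = 2.66.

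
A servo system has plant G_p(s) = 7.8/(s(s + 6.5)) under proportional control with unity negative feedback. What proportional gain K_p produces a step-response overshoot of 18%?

K_p = 5.9

From %OS = 100·exp(−πζ/√(1−ζ²)) = 18%, ζ = −ln(0.18)/√(π²+ln²(0.18)) = 0.4791.
Characteristic equation s² + 6.5s + 7.8K_p = 0 gives ζ = 6.5/(2√(7.8K_p)).
Setting ζ = 0.4791: √(7.8K_p) = 6.5/(2·0.4791) = 6.783, so K_p = 46.01/7.8 = 5.9.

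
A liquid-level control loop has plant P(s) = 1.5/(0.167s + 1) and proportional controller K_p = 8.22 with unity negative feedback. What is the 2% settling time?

T_s ≈ 0.0501 s

Closed loop: T(s) = K_p·P/(1+K_p·P) = 12.33/(0.167s + 1 + 12.33), with pole at s = −(1 + 12.33)/0.167 = −79.82.
τ = 1/79.82 = 0.01253 s, so 2% settling time ≈ 4τ = 0.0501 s.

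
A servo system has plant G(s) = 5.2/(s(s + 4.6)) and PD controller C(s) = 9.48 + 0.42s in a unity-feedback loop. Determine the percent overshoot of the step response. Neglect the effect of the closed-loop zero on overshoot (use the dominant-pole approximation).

17.7%

Forward path: (9.48 + 0.42s)·5.2/(s(s+4.6)). The closed-loop characteristic equation is s² + (4.6 + 5.2·0.42)s + 5.2·9.48 = 0.
That is s² + 6.784s + 49.3 = 0, so ω_n = 7.021 rad/s and ζ = 6.784/(2·7.021) = 0.4831.
%OS = 100·exp(−πζ/√(1−ζ²)) = 17.7%.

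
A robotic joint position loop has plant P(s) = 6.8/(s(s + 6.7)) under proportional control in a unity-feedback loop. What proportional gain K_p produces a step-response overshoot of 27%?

K_p = 11.2

From %OS = 100·exp(−πζ/√(1−ζ²)) = 27%, ζ = −ln(0.27)/√(π²+ln²(0.27)) = 0.3847.
Characteristic equation s² + 6.7s + 6.8K_p = 0 gives ζ = 6.7/(2√(6.8K_p)).
Setting ζ = 0.3847: √(6.8K_p) = 6.7/(2·0.3847) = 8.708, so K_p = 75.83/6.8 = 11.2.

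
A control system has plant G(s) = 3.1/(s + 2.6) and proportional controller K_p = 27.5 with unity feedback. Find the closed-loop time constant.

τ = 0.0114 s

Closed-loop transfer function: T(s) = K_p·G(s)/(1 + K_p·G(s)) = 85.25/(s + 2.6 + 85.25) = 85.25/(s + 87.85).
Time constant τ = 1/87.85 = 0.0114 s.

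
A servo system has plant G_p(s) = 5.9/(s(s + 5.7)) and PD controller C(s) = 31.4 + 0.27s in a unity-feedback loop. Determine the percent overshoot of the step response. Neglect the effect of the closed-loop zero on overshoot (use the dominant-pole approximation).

41.7%

Forward path: (31.4 + 0.27s)·5.9/(s(s+5.7)). The closed-loop characteristic equation is s² + (5.7 + 5.9·0.27)s + 5.9·31.4 = 0.
That is s² + 7.293s + 185.3 = 0, so ω_n = 13.61 rad/s and ζ = 7.293/(2·13.61) = 0.2679.
%OS = 100·exp(−πζ/√(1−ζ²)) = 41.7%.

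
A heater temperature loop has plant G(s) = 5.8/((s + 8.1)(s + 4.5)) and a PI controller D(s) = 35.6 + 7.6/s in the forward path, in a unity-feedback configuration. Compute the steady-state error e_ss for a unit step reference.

0

The open loop D(s)G(s) has a pole at the origin (type 1), so the static position error constant is infinite and e_ss = 1/(1+∞) = 0.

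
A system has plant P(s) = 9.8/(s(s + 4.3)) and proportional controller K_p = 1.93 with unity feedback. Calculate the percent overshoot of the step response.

The closed-loop denominator s² + 4.3s + 18.91 gives ω_n = √18.91 = 4.349 and ζ = 4.3/(2ω_n) = 0.4944.
%OS = 100·exp(−πζ/√(1−ζ²)) = 100·exp(−π·0.4944/√0.7556) = 16.8%.

16.8%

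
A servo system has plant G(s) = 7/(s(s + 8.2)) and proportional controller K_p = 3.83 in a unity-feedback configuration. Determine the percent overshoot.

1.7%

From 1 + K_pG(s) = 0: s² + 8.2s + 26.81 = 0 ⇒ ω_n = 5.178, ζ = 0.7918.
%OS = 100·exp(−πζ/√(1−ζ²)) = 100·exp(−π·0.7918/√0.373) = 1.7%.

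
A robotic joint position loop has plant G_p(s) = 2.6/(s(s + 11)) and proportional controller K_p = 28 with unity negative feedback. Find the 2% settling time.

T_s ≈ 0.727 s

From 1 + K_pG_p(s) = 0: s² + 11s + 72.8 = 0 ⇒ ω_n = 8.532, ζ = 0.6446.
2% settling time T_s ≈ 4/(ζω_n) = 4/5.5 = 0.727 s.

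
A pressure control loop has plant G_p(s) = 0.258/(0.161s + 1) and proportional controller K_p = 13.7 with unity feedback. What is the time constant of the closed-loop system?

Closed loop: T(s) = K_p·G_p/(1+K_p·G_p) = 3.535/(0.161s + 1 + 3.535), with pole at s = −(1 + 3.535)/0.161 = −28.17.
Closed-loop time constant τ = 1/28.17 = 0.0355 s.

τ = 0.0355 s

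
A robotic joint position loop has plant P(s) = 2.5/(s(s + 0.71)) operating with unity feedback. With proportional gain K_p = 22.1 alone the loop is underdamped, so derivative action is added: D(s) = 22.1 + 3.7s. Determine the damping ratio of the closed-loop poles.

Forward path: (22.1 + 3.7s)·2.5/(s(s+0.71)). The closed-loop characteristic equation is s² + (0.71 + 2.5·3.7)s + 2.5·22.1 = 0.
That is s² + 9.96s + 55.25 = 0, so ω_n = 7.433 rad/s and ζ = 9.96/(2·7.433) = 0.67.

ζ = 0.67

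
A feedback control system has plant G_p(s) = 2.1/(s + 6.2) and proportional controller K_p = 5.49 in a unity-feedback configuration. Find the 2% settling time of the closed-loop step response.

Closed-loop transfer function: T(s) = K_p·G_p(s)/(1 + K_p·G_p(s)) = 11.53/(s + 6.2 + 11.53) = 11.53/(s + 17.73).
Time constant τ = 1/17.73 = 0.0564 s, so the 2% settling time is about 4τ = 0.226 s.

T_s ≈ 0.226 s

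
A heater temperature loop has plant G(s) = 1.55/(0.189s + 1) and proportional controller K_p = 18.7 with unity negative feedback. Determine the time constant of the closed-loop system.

Closed loop: T(s) = K_p·G/(1+K_p·G) = 28.98/(0.189s + 1 + 28.98), with pole at s = −(1 + 28.98)/0.189 = −158.7.
Closed-loop time constant τ = 1/158.7 = 0.0063 s.

τ = 0.0063 s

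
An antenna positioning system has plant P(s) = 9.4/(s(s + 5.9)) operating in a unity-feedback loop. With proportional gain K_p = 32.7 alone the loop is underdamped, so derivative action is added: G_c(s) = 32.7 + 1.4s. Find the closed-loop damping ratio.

ζ = 0.544

Forward path: (32.7 + 1.4s)·9.4/(s(s+5.9)). The closed-loop characteristic equation is s² + (5.9 + 9.4·1.4)s + 9.4·32.7 = 0.
That is s² + 19.06s + 307.4 = 0, so ω_n = 17.53 rad/s and ζ = 19.06/(2·17.53) = 0.5436.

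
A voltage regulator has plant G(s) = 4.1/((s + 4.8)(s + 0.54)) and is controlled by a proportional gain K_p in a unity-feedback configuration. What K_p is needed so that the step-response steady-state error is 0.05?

The loop is type 0, so e_ss(step) = 1/(1 + K_pos) with K_pos = K_p·G(0).
G(0) = 1.582. Require 1/(1 + K_p·1.582) = 0.05, so 1 + 1.582·K_p = 20.
K_p = (20 − 1)/1.582 = 12.

K_p = 12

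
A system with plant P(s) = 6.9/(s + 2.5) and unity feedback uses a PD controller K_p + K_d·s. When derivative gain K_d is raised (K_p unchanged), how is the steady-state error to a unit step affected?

K_d affects only the transient (the s-coefficient); the DC loop gain, and hence e_ss, depends only on K_p.

unchanged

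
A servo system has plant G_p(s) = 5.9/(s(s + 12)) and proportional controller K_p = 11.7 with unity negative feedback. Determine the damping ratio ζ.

1 + K_p·G_p(s) = 0 gives s² + 12s + 69.03 = 0.
Matching s² + 2ζω_n s + ω_n²: ω_n = √69.03 = 8.308 rad/s and 2ζω_n = 12, so ζ = 12/(2·8.308) = 0.722.

ζ = 0.722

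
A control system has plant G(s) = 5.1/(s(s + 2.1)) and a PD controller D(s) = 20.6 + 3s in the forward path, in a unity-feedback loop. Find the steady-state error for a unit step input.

The open loop D(s)G(s) has a pole at the origin (type 1), so the static position error constant is infinite and e_ss = 1/(1+∞) = 0.

0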